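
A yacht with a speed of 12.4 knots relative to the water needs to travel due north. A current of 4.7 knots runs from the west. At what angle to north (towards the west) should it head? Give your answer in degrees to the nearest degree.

The current pushes perpendicular to the desired track; the heading must have a component into the current equal to 4.7 knots: 12.4 sin θ = 4.7.
sin θ = 0.3790, so θ = 22.274°.

22°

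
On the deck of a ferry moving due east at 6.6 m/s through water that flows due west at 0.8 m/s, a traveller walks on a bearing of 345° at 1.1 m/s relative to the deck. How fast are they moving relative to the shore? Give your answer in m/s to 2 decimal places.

In east/north components (m/s): traveller relative to ferry = (-0.285, 1.063); ferry relative to water = (6.600, 0.000); water relative to ground = (-0.800, 0.000).
Sum = (5.515, 1.063) m/s.
Speed = |(5.515, 1.063)| = 5.617 m/s.

5.62 m/s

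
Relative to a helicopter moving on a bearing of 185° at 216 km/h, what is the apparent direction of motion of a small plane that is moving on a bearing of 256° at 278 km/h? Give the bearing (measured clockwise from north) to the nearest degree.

301°

Taking east as x and north as y: small plane velocity = (-269.742, -67.254) km/h; helicopter velocity = (-18.826, -215.178) km/h.
Velocity of small plane relative to helicopter = (-269.742, -67.254) − (-18.826, -215.178) = (-250.917, 147.924) km/h.
Bearing = atan2(-250.92, 147.92) = 300.52° clockwise from north.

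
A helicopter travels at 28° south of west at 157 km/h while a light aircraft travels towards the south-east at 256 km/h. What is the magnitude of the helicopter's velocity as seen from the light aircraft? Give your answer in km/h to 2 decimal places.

Taking east as x and north as y: helicopter velocity = (-138.623, -73.707) km/h; light aircraft velocity = (181.019, -181.019) km/h.
Velocity of helicopter relative to light aircraft = (-138.623, -73.707) − (181.019, -181.019) = (-319.642, 107.312) km/h.
Magnitude = |(-319.642, 107.312)| = 337.175 km/h.

337.18 km/h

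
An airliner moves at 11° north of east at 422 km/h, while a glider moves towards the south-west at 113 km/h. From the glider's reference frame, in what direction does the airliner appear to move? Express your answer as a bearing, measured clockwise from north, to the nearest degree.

Taking east as x and north as y: airliner velocity = (414.247, 80.521) km/h; glider velocity = (-79.903, -79.903) km/h.
Velocity of airliner relative to glider = (414.247, 80.521) − (-79.903, -79.903) = (494.150, 160.424) km/h.
Bearing = atan2(494.15, 160.42) = 72.01° clockwise from north.

072°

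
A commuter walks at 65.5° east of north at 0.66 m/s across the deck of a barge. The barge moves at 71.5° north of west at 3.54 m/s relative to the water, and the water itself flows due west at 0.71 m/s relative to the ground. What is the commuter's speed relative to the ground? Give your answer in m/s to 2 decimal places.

In east/north components (m/s): commuter relative to barge = (0.601, 0.274); barge relative to water = (-1.123, 3.357); water relative to ground = (-0.710, 0.000).
Sum = (-1.233, 3.631) m/s.
Speed = |(-1.233, 3.631)| = 3.834 m/s.

3.83 m/s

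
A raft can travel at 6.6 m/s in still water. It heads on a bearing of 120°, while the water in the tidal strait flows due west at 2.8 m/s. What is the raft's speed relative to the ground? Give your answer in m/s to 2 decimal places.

4.40 m/s

Taking east as x and north as y: velocity relative to the water = (5.716, -3.300) m/s; the water relative to ground = (-2.800, 0.000) m/s.
Velocity relative to ground = (5.716, -3.300) + (-2.800, 0.000) = (2.916, -3.300) m/s.
Speed = |(2.916, -3.300)| = 4.404 m/s.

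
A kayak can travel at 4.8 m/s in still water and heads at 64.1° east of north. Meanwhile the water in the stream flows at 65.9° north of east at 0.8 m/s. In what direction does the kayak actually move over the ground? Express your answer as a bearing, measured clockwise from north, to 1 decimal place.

058.7°

Taking east as x and north as y: velocity relative to the water = (4.318, 2.097) m/s; the water relative to ground = (0.327, 0.730) m/s.
Velocity relative to ground = (4.318, 2.097) + (0.327, 0.730) = (4.645, 2.827) m/s.
Bearing = atan2(4.64, 2.83) = 58.67° clockwise from north.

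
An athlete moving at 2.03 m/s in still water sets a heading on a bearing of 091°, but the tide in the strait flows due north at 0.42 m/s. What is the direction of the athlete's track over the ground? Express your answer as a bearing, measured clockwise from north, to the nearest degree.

Taking east as x and north as y: velocity relative to the water = (2.030, -0.035) m/s; the water relative to ground = (0.000, 0.420) m/s.
Velocity relative to ground = (2.030, -0.035) + (0.000, 0.420) = (2.030, 0.385) m/s.
Bearing = atan2(2.03, 0.38) = 79.27° clockwise from north.

079°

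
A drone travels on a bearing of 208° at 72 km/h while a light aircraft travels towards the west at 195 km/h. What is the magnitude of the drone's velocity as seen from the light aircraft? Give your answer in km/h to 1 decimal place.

Taking east as x and north as y: drone velocity = (-33.802, -63.572) km/h; light aircraft velocity = (-195.000, 0.000) km/h.
Velocity of drone relative to light aircraft = (-33.802, -63.572) − (-195.000, 0.000) = (161.198, -63.572) km/h.
Magnitude = |(161.198, -63.572)| = 173.281 km/h.

173.3 km/h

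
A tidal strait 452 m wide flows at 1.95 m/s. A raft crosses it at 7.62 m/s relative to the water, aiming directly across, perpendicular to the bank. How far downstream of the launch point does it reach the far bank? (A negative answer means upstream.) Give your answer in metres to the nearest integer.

Perpendicular speed = 7.620 m/s; crossing time = 452 / 7.620 = 59.318 s.
Net downstream speed = 1.950 m/s.
Drift = 1.950 × 59.318 = 115.669 m (downstream).

116 m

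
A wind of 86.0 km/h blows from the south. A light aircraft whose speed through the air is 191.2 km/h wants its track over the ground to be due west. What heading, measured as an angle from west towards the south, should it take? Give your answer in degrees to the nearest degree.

27°

The wind pushes perpendicular to the desired track; the heading must have a component into the wind equal to 86.0 km/h: 191.2 sin θ = 86.0.
sin θ = 0.4498, so θ = 26.730°.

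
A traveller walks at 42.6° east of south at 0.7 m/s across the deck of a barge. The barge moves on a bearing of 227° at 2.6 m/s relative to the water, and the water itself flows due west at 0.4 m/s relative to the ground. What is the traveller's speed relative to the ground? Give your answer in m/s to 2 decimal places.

2.93 m/s

In east/north components (m/s): traveller relative to barge = (0.474, -0.515); barge relative to water = (-1.902, -1.773); water relative to ground = (-0.400, 0.000).
Sum = (-1.828, -2.288) m/s.
Speed = |(-1.828, -2.288)| = 2.929 m/s.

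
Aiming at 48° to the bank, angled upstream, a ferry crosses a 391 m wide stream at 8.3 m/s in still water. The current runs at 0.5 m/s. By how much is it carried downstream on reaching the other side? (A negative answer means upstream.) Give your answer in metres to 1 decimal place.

Perpendicular speed = 6.168 m/s; crossing time = 391 / 6.168 = 63.391 s.
Net downstream speed = -5.054 m/s.
Drift = -5.054 × 63.391 = -320.363 m (upstream).

-320.4 m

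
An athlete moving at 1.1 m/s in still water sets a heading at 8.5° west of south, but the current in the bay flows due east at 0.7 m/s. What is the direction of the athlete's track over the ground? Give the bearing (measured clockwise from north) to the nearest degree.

154°

Taking east as x and north as y: velocity relative to the water = (-0.163, -1.088) m/s; the water relative to ground = (0.700, 0.000) m/s.
Velocity relative to ground = (-0.163, -1.088) + (0.700, 0.000) = (0.537, -1.088) m/s.
Bearing = atan2(0.54, -1.09) = 153.71° clockwise from north.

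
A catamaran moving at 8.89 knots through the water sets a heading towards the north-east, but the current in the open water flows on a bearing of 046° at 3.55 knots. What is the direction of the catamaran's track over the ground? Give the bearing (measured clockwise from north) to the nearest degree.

045°

Taking east as x and north as y: velocity relative to the water = (6.286, 6.286) knots; the water relative to ground = (2.554, 2.466) knots.
Velocity relative to ground = (6.286, 6.286) + (2.554, 2.466) = (8.840, 8.752) knots.
Bearing = atan2(8.84, 8.75) = 45.29° clockwise from north.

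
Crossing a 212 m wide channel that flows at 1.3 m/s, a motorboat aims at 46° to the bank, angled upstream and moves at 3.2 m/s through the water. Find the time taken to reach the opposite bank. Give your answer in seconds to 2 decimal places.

92.10 s

The component of the motorboat's velocity perpendicular to the bank is 3.2 × sin 46° = 2.302 m/s.
Only the cross-stream component determines the crossing time; the current contributes nothing perpendicular to the bank.
Time = 212 / 2.302 = 92.098 s.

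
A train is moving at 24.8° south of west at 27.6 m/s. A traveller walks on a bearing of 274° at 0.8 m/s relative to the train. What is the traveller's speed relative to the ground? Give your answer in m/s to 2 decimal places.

Taking east as x and north as y: train velocity = (-25.055, -11.577) m/s; traveller velocity relative to train = (-0.798, 0.056) m/s.
Velocity relative to ground = (-25.055, -11.577) + (-0.798, 0.056) = (-25.853, -11.521) m/s.
Speed = |(-25.853, -11.521)| = 28.304 m/s.

28.30 m/s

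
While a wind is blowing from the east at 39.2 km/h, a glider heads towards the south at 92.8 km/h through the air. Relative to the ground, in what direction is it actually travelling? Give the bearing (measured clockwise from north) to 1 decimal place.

Taking east as x and north as y: velocity relative to the air = (0.000, -92.800) km/h; the air relative to ground = (-39.200, 0.000) km/h.
Velocity relative to ground = (0.000, -92.800) + (-39.200, 0.000) = (-39.200, -92.800) km/h.
Bearing = atan2(-39.20, -92.80) = 202.90° clockwise from north.

202.9°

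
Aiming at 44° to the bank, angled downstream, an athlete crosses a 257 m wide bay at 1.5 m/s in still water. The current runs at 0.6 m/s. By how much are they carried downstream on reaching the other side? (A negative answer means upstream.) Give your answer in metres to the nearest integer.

Perpendicular speed = 1.042 m/s; crossing time = 257 / 1.042 = 246.644 s.
Net downstream speed = 1.679 m/s.
Drift = 1.679 × 246.644 = 414.118 m (downstream).

414 m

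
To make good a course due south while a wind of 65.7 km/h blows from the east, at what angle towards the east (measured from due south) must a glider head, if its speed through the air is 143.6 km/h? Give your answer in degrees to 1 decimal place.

27.2°

The wind pushes perpendicular to the desired track; the heading must have a component into the wind equal to 65.7 km/h: 143.6 sin θ = 65.7.
sin θ = 0.4575, so θ = 27.227°.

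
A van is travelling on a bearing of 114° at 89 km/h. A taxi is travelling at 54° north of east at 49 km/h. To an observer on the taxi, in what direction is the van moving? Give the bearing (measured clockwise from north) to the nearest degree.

Taking east as x and north as y: van velocity = (81.306, -36.200) km/h; taxi velocity = (28.801, 39.642) km/h.
Velocity of van relative to taxi = (81.306, -36.200) − (28.801, 39.642) = (52.504, -75.841) km/h.
Bearing = atan2(52.50, -75.84) = 145.31° clockwise from north.

145°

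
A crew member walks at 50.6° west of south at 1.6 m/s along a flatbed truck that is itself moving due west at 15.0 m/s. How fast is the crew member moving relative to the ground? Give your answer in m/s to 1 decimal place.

Taking east as x and north as y: flatbed truck velocity = (-15.000, 0.000) m/s; crew member velocity relative to flatbed truck = (-1.236, -1.016) m/s.
Velocity relative to ground = (-15.000, 0.000) + (-1.236, -1.016) = (-16.236, -1.016) m/s.
Speed = |(-16.236, -1.016)| = 16.268 m/s.

16.3 m/s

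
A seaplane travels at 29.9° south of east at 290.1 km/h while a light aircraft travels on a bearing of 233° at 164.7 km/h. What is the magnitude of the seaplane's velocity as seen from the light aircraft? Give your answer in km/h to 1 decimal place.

385.7 km/h

Taking east as x and north as y: seaplane velocity = (251.487, -144.611) km/h; light aircraft velocity = (-131.535, -99.119) km/h.
Velocity of seaplane relative to light aircraft = (251.487, -144.611) − (-131.535, -99.119) = (383.022, -45.492) km/h.
Magnitude = |(383.022, -45.492)| = 385.714 km/h.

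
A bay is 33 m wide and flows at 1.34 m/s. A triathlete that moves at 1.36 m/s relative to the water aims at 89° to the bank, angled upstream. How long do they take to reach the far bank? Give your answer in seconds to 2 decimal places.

24.27 s

The component of the triathlete's velocity perpendicular to the bank is 1.36 × sin 89° = 1.360 m/s.
The current is parallel to the bank, so it does not affect the crossing time.
Time = 33 / 1.360 = 24.268 s.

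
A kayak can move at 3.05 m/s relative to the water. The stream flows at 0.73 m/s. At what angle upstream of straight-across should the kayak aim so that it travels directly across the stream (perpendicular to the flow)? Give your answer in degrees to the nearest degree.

14°

To cancel the current, the upstream component of the kayak's velocity must equal the flow: 3.05 sin θ = 0.73.
sin θ = 0.73 / 3.05 = 0.2393.
θ = arcsin(0.2393) = 13.848°.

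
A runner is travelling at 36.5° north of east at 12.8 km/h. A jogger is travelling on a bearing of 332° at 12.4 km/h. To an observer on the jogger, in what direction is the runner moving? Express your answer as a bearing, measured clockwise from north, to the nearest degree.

102°

Taking east as x and north as y: runner velocity = (10.289, 7.614) km/h; jogger velocity = (-5.821, 10.949) km/h.
Velocity of runner relative to jogger = (10.289, 7.614) − (-5.821, 10.949) = (16.111, -3.335) km/h.
Bearing = atan2(16.11, -3.33) = 101.69° clockwise from north.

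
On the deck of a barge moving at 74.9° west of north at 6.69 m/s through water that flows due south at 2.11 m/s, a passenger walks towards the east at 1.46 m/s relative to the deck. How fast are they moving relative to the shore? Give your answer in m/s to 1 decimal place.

5.0 m/s

In east/north components (m/s): passenger relative to barge = (1.460, 0.000); barge relative to water = (-6.459, 1.743); water relative to ground = (0.000, -2.110).
Sum = (-4.999, -0.367) m/s.
Speed = |(-4.999, -0.367)| = 5.012 m/s.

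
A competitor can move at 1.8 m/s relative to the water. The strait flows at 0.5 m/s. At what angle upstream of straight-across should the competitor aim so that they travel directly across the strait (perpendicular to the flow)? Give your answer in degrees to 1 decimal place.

To cancel the current, the upstream component of the competitor's velocity must equal the flow: 1.8 sin θ = 0.5.
sin θ = 0.5 / 1.8 = 0.2778.
θ = arcsin(0.2778) = 16.128°.

16.1°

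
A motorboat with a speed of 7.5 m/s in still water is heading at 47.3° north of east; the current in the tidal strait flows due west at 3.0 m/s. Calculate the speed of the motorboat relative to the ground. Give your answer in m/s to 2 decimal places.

Taking east as x and north as y: velocity relative to the water = (5.086, 5.512) m/s; the water relative to ground = (-3.000, 0.000) m/s.
Velocity relative to ground = (5.086, 5.512) + (-3.000, 0.000) = (2.086, 5.512) m/s.
Speed = |(2.086, 5.512)| = 5.893 m/s.

5.89 m/s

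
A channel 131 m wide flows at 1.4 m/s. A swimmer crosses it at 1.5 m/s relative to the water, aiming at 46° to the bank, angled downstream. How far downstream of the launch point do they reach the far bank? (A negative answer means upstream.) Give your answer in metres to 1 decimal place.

296.5 m

Perpendicular speed = 1.079 m/s; crossing time = 131 / 1.079 = 121.408 s.
Net downstream speed = 2.442 m/s.
Drift = 2.442 × 121.408 = 296.476 m (downstream).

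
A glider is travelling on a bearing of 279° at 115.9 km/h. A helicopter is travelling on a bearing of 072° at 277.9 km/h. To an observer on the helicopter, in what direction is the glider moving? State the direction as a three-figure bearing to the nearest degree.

Taking east as x and north as y: glider velocity = (-114.473, 18.131) km/h; helicopter velocity = (264.299, 85.876) km/h.
Velocity of glider relative to helicopter = (-114.473, 18.131) − (264.299, 85.876) = (-378.772, -67.745) km/h.
Bearing = atan2(-378.77, -67.75) = 259.86° clockwise from north.

260°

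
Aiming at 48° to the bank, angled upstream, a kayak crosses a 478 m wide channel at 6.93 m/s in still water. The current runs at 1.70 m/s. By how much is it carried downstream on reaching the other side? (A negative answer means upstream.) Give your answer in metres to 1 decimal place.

Perpendicular speed = 5.150 m/s; crossing time = 478 / 5.150 = 92.816 s.
Net downstream speed = -2.937 m/s.
Drift = -2.937 × 92.816 = -272.607 m (upstream).

-272.6 m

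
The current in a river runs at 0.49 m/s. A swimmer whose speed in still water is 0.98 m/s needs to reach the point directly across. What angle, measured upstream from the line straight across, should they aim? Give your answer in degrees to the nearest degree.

30°

To cancel the current, the upstream component of the swimmer's velocity must equal the flow: 0.98 sin θ = 0.49.
sin θ = 0.49 / 0.98 = 0.5000.
θ = arcsin(0.5000) = 30.000°.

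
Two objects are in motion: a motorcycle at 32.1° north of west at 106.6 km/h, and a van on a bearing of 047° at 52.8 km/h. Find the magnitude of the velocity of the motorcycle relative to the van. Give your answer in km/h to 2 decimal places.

Taking east as x and north as y: motorcycle velocity = (-90.303, 56.647) km/h; van velocity = (38.615, 36.010) km/h.
Velocity of motorcycle relative to van = (-90.303, 56.647) − (38.615, 36.010) = (-128.919, 20.638) km/h.
Magnitude = |(-128.919, 20.638)| = 130.560 km/h.

130.56 km/h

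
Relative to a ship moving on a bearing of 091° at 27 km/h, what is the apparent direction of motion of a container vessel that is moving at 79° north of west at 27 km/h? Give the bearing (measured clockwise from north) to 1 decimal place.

310.0°

Taking east as x and north as y: container vessel velocity = (-5.152, 26.504) km/h; ship velocity = (26.996, -0.471) km/h.
Velocity of container vessel relative to ship = (-5.152, 26.504) − (26.996, -0.471) = (-32.148, 26.975) km/h.
Bearing = atan2(-32.15, 26.98) = 310.00° clockwise from north.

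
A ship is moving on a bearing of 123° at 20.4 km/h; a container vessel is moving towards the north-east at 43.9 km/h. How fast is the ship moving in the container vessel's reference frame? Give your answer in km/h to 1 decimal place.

44.4 km/h

Taking east as x and north as y: ship velocity = (17.109, -11.111) km/h; container vessel velocity = (31.042, 31.042) km/h.
Velocity of ship relative to container vessel = (17.109, -11.111) − (31.042, 31.042) = (-13.933, -42.153) km/h.
Magnitude = |(-13.933, -42.153)| = 44.396 km/h.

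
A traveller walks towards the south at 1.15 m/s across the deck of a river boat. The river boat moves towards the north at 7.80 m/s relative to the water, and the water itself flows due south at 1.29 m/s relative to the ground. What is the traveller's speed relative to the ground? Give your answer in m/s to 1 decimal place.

In east/north components (m/s): traveller relative to river boat = (0.000, -1.150); river boat relative to water = (0.000, 7.800); water relative to ground = (0.000, -1.290).
Sum = (0.000, 5.360) m/s.
Speed = |(0.000, 5.360)| = 5.360 m/s.

5.4 m/s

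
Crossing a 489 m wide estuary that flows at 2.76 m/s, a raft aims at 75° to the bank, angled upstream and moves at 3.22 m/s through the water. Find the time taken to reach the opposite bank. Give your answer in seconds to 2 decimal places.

The component of the raft's velocity perpendicular to the bank is 3.22 × sin 75° = 3.110 m/s.
Only the cross-stream component determines the crossing time; the current contributes nothing perpendicular to the bank.
Time = 489 / 3.110 = 157.221 s.

157.22 s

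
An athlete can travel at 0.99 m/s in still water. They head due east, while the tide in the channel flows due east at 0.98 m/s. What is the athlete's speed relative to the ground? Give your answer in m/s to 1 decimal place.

2.0 m/s

Taking east as x and north as y: velocity relative to the water = (0.990, 0.000) m/s; the water relative to ground = (0.980, 0.000) m/s.
Velocity relative to ground = (0.990, 0.000) + (0.980, 0.000) = (1.970, 0.000) m/s.
Speed = |(1.970, 0.000)| = 1.970 m/s.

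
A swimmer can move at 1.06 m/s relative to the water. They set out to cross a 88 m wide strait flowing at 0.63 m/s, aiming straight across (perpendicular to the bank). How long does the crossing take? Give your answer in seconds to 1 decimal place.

The component of the swimmer's velocity perpendicular to the bank is 1.06 m/s.
The flow acts along the bank and has no component across it.
Time = 88 / 1.060 = 83.019 s.

83.0 s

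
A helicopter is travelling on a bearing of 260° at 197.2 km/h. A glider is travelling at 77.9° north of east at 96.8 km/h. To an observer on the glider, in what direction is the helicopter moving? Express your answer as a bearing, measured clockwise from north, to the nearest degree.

Taking east as x and north as y: helicopter velocity = (-194.204, -34.243) km/h; glider velocity = (20.291, 94.649) km/h.
Velocity of helicopter relative to glider = (-194.204, -34.243) − (20.291, 94.649) = (-214.495, -128.893) km/h.
Bearing = atan2(-214.50, -128.89) = 239.00° clockwise from north.

239°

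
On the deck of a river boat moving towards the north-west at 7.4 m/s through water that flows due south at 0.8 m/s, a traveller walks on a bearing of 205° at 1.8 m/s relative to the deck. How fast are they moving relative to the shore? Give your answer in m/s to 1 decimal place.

6.6 m/s

In east/north components (m/s): traveller relative to river boat = (-0.761, -1.631); river boat relative to water = (-5.233, 5.233); water relative to ground = (0.000, -0.800).
Sum = (-5.993, 2.801) m/s.
Speed = |(-5.993, 2.801)| = 6.616 m/s.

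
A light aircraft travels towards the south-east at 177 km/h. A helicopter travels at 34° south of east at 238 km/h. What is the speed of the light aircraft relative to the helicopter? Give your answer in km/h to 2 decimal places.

72.59 km/h

Taking east as x and north as y: light aircraft velocity = (125.158, -125.158) km/h; helicopter velocity = (197.311, -133.088) km/h.
Velocity of light aircraft relative to helicopter = (125.158, -125.158) − (197.311, -133.088) = (-72.153, 7.930) km/h.
Magnitude = |(-72.153, 7.930)| = 72.588 km/h.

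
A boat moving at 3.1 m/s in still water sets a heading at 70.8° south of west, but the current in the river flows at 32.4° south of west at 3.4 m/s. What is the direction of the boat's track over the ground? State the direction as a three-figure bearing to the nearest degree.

219°

Taking east as x and north as y: velocity relative to the water = (-1.019, -2.928) m/s; the water relative to ground = (-2.871, -1.822) m/s.
Velocity relative to ground = (-1.019, -2.928) + (-2.871, -1.822) = (-3.890, -4.749) m/s.
Bearing = atan2(-3.89, -4.75) = 219.32° clockwise from north.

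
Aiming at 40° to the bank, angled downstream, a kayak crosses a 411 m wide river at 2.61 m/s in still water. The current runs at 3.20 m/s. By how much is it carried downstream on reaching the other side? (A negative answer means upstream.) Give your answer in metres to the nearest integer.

Perpendicular speed = 1.678 m/s; crossing time = 411 / 1.678 = 244.982 s.
Net downstream speed = 5.199 m/s.
Drift = 5.199 × 244.982 = 1273.752 m (downstream).

1274 m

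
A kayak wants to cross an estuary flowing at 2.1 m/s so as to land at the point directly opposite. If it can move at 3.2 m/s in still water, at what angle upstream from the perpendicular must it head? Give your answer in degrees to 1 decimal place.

To cancel the current, the upstream component of the kayak's velocity must equal the flow: 3.2 sin θ = 2.1.
sin θ = 2.1 / 3.2 = 0.6562.
θ = arcsin(0.6562) = 41.014°.

41.0°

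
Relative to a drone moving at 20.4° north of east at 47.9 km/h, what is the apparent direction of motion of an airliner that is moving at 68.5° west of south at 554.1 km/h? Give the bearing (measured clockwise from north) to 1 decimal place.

248.6°

Taking east as x and north as y: airliner velocity = (-515.544, -203.078) km/h; drone velocity = (44.896, 16.697) km/h.
Velocity of airliner relative to drone = (-515.544, -203.078) − (44.896, 16.697) = (-560.440, -219.775) km/h.
Bearing = atan2(-560.44, -219.77) = 248.59° clockwise from north.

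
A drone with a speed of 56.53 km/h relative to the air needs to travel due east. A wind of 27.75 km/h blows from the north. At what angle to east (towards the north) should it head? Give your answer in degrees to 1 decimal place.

29.4°

The wind pushes perpendicular to the desired track; the heading must have a component into the wind equal to 27.75 km/h: 56.53 sin θ = 27.75.
sin θ = 0.4909, so θ = 29.399°.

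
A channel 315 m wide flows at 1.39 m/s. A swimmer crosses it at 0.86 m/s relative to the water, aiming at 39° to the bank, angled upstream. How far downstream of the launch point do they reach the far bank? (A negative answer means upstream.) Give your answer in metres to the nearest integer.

Perpendicular speed = 0.541 m/s; crossing time = 315 / 0.541 = 582.023 s.
Net downstream speed = 0.722 m/s.
Drift = 0.722 × 582.023 = 420.020 m (downstream).

420 m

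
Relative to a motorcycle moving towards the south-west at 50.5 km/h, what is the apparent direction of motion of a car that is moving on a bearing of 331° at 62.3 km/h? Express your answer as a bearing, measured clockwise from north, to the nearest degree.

Taking east as x and north as y: car velocity = (-30.204, 54.489) km/h; motorcycle velocity = (-35.709, -35.709) km/h.
Velocity of car relative to motorcycle = (-30.204, 54.489) − (-35.709, -35.709) = (5.505, 90.198) km/h.
Bearing = atan2(5.51, 90.20) = 3.49° clockwise from north.

003°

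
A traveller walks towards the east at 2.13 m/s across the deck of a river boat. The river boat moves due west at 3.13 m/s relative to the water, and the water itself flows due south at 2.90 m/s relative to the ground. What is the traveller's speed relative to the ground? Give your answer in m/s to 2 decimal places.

In east/north components (m/s): traveller relative to river boat = (2.130, 0.000); river boat relative to water = (-3.130, 0.000); water relative to ground = (0.000, -2.900).
Sum = (-1.000, -2.900) m/s.
Speed = |(-1.000, -2.900)| = 3.068 m/s.

3.07 m/s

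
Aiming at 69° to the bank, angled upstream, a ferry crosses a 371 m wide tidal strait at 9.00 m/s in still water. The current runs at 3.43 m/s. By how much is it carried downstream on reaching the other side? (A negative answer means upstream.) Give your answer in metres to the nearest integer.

Perpendicular speed = 8.402 m/s; crossing time = 371 / 8.402 = 44.155 s.
Net downstream speed = 0.205 m/s.
Drift = 0.205 × 44.155 = 9.038 m (downstream).

9 m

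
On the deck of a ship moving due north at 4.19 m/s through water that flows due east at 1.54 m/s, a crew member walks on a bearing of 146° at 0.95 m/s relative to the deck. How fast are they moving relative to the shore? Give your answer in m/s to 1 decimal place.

In east/north components (m/s): crew member relative to ship = (0.531, -0.788); ship relative to water = (0.000, 4.190); water relative to ground = (1.540, 0.000).
Sum = (2.071, 3.402) m/s.
Speed = |(2.071, 3.402)| = 3.983 m/s.

4.0 m/s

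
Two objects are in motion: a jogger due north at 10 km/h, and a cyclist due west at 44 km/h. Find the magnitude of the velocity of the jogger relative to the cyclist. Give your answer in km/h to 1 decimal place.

Taking east as x and north as y: jogger velocity = (0.000, 10.000) km/h; cyclist velocity = (-44.000, 0.000) km/h.
Velocity of jogger relative to cyclist = (0.000, 10.000) − (-44.000, 0.000) = (44.000, 10.000) km/h.
Magnitude = |(44.000, 10.000)| = 45.122 km/h.

45.1 km/h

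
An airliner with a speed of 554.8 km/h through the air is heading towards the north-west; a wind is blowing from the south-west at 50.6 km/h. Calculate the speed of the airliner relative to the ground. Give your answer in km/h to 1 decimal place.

Taking east as x and north as y: velocity relative to the air = (-392.303, 392.303) km/h; the air relative to ground = (35.780, 35.780) km/h.
Velocity relative to ground = (-392.303, 392.303) + (35.780, 35.780) = (-356.523, 428.082) km/h.
Speed = |(-356.523, 428.082)| = 557.103 km/h.

557.1 km/h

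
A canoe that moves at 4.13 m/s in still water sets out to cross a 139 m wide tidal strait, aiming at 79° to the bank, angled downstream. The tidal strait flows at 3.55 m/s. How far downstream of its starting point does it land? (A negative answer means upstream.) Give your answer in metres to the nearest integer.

Perpendicular speed = 4.054 m/s; crossing time = 139 / 4.054 = 34.286 s.
Net downstream speed = 4.338 m/s.
Drift = 4.338 × 34.286 = 148.735 m (downstream).

149 m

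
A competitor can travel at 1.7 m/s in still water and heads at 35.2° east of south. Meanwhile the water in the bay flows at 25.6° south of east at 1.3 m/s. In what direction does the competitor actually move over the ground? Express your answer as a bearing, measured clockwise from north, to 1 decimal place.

132.2°

Taking east as x and north as y: velocity relative to the water = (0.980, -1.389) m/s; the water relative to ground = (1.172, -0.562) m/s.
Velocity relative to ground = (0.980, -1.389) + (1.172, -0.562) = (2.152, -1.951) m/s.
Bearing = atan2(2.15, -1.95) = 132.19° clockwise from north.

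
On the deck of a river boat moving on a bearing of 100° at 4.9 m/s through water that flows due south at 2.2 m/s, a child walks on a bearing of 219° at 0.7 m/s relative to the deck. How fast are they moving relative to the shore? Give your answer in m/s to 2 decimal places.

5.67 m/s

In east/north components (m/s): child relative to river boat = (-0.441, -0.544); river boat relative to water = (4.826, -0.851); water relative to ground = (0.000, -2.200).
Sum = (4.385, -3.595) m/s.
Speed = |(4.385, -3.595)| = 5.670 m/s.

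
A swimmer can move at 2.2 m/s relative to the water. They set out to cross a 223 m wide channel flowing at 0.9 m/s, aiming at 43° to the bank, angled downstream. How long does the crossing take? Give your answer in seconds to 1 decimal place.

148.6 s

The component of the swimmer's velocity perpendicular to the bank is 2.2 × sin 43° = 1.500 m/s.
Only the cross-stream component determines the crossing time; the current contributes nothing perpendicular to the bank.
Time = 223 / 1.500 = 148.627 s.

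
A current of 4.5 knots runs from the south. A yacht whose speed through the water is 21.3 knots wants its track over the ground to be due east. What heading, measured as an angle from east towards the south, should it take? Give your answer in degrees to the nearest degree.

12°

The current pushes perpendicular to the desired track; the heading must have a component into the current equal to 4.5 knots: 21.3 sin θ = 4.5.
sin θ = 0.2113, so θ = 12.197°.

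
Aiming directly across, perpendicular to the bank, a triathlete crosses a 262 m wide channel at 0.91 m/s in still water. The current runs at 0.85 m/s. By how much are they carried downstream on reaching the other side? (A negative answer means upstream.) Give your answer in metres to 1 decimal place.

244.7 m

Perpendicular speed = 0.910 m/s; crossing time = 262 / 0.910 = 287.912 s.
Net downstream speed = 0.850 m/s.
Drift = 0.850 × 287.912 = 244.725 m (downstream).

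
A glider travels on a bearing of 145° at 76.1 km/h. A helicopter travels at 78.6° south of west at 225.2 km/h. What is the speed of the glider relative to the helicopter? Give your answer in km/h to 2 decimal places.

181.30 km/h

Taking east as x and north as y: glider velocity = (43.649, -62.337) km/h; helicopter velocity = (-44.512, -220.757) km/h.
Velocity of glider relative to helicopter = (43.649, -62.337) − (-44.512, -220.757) = (88.162, 158.420) km/h.
Magnitude = |(88.162, 158.420)| = 181.299 km/h.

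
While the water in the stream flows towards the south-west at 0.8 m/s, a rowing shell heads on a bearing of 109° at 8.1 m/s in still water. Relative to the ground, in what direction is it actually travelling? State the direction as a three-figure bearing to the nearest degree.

Taking east as x and north as y: velocity relative to the water = (7.659, -2.637) m/s; the water relative to ground = (-0.566, -0.566) m/s.
Velocity relative to ground = (7.659, -2.637) + (-0.566, -0.566) = (7.093, -3.203) m/s.
Bearing = atan2(7.09, -3.20) = 114.30° clockwise from north.

114°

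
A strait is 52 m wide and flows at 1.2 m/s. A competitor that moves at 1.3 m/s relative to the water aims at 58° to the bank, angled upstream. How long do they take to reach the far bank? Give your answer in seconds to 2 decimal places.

The component of the competitor's velocity perpendicular to the bank is 1.3 × sin 58° = 1.102 m/s.
The current is parallel to the bank, so it does not affect the crossing time.
Time = 52 / 1.102 = 47.167 s.

47.17 s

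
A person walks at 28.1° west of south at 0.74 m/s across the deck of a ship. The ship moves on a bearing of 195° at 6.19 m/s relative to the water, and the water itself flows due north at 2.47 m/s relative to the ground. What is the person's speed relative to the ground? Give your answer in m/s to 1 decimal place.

4.6 m/s

In east/north components (m/s): person relative to ship = (-0.349, -0.653); ship relative to water = (-1.602, -5.979); water relative to ground = (0.000, 2.470).
Sum = (-1.951, -4.162) m/s.
Speed = |(-1.951, -4.162)| = 4.596 m/s.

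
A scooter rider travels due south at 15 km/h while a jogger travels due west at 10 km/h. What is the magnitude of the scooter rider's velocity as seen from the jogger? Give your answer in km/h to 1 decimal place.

18.0 km/h

Taking east as x and north as y: scooter rider velocity = (0.000, -15.000) km/h; jogger velocity = (-10.000, 0.000) km/h.
Velocity of scooter rider relative to jogger = (0.000, -15.000) − (-10.000, 0.000) = (10.000, -15.000) km/h.
Magnitude = |(10.000, -15.000)| = 18.028 km/h.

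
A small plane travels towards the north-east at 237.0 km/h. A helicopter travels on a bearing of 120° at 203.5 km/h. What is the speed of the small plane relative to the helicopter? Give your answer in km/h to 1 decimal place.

Taking east as x and north as y: small plane velocity = (167.584, 167.584) km/h; helicopter velocity = (176.236, -101.750) km/h.
Velocity of small plane relative to helicopter = (167.584, 167.584) − (176.236, -101.750) = (-8.652, 269.334) km/h.
Magnitude = |(-8.652, 269.334)| = 269.473 km/h.

269.5 km/h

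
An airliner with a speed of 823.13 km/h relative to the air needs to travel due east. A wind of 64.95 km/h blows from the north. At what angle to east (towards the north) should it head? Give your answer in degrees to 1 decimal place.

The wind pushes perpendicular to the desired track; the heading must have a component into the wind equal to 64.95 km/h: 823.13 sin θ = 64.95.
sin θ = 0.0789, so θ = 4.526°.

4.5°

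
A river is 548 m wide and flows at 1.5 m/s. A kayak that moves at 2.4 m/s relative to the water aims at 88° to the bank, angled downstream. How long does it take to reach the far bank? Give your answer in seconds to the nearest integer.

228 s

The component of the kayak's velocity perpendicular to the bank is 2.4 × sin 88° = 2.399 m/s.
The current is parallel to the bank, so it does not affect the crossing time.
Time = 548 / 2.399 = 228.473 s.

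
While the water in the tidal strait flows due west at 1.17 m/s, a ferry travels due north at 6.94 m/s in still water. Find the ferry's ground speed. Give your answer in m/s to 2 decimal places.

7.04 m/s

Taking east as x and north as y: velocity relative to the water = (0.000, 6.940) m/s; the water relative to ground = (-1.170, 0.000) m/s.
Velocity relative to ground = (0.000, 6.940) + (-1.170, 0.000) = (-1.170, 6.940) m/s.
Speed = |(-1.170, 6.940)| = 7.038 m/s.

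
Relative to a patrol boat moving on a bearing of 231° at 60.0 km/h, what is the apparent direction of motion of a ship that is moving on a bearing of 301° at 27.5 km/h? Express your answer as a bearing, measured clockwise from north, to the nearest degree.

024°

Taking east as x and north as y: ship velocity = (-23.572, 14.164) km/h; patrol boat velocity = (-46.629, -37.759) km/h.
Velocity of ship relative to patrol boat = (-23.572, 14.164) − (-46.629, -37.759) = (23.057, 51.923) km/h.
Bearing = atan2(23.06, 51.92) = 23.94° clockwise from north.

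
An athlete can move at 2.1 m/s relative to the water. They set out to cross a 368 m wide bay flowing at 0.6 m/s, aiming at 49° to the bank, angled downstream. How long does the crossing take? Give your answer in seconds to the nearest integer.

The component of the athlete's velocity perpendicular to the bank is 2.1 × sin 49° = 1.585 m/s.
The current is parallel to the bank, so it does not affect the crossing time.
Time = 368 / 1.585 = 232.193 s.

232 s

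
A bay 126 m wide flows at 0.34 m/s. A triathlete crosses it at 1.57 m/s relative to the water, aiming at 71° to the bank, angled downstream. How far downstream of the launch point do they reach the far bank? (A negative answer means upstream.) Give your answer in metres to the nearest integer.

72 m

Perpendicular speed = 1.484 m/s; crossing time = 126 / 1.484 = 84.879 s.
Net downstream speed = 0.851 m/s.
Drift = 0.851 × 84.879 = 72.244 m (downstream).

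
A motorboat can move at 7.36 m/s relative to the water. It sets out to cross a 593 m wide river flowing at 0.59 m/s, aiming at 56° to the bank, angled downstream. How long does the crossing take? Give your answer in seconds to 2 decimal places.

97.19 s

The component of the motorboat's velocity perpendicular to the bank is 7.36 × sin 56° = 6.102 m/s.
The flow acts along the bank and has no component across it.
Time = 593 / 6.102 = 97.186 s.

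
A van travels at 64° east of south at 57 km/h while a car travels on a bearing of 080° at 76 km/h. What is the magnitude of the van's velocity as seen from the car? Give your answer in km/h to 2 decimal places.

Taking east as x and north as y: van velocity = (51.231, -24.987) km/h; car velocity = (74.845, 13.197) km/h.
Velocity of van relative to car = (51.231, -24.987) − (74.845, 13.197) = (-23.614, -38.184) km/h.
Magnitude = |(-23.614, -38.184)| = 44.896 km/h.

44.90 km/h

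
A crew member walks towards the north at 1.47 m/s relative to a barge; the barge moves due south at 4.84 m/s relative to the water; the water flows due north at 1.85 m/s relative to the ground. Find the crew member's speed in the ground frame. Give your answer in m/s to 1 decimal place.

1.5 m/s

In east/north components (m/s): crew member relative to barge = (0.000, 1.470); barge relative to water = (0.000, -4.840); water relative to ground = (0.000, 1.850).
Sum = (0.000, -1.520) m/s.
Speed = |(0.000, -1.520)| = 1.520 m/s.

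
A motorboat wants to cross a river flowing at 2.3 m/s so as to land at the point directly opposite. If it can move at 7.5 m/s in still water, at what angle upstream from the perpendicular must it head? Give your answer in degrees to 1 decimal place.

17.9°

To cancel the current, the upstream component of the motorboat's velocity must equal the flow: 7.5 sin θ = 2.3.
sin θ = 2.3 / 7.5 = 0.3067.
θ = arcsin(0.3067) = 17.858°.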